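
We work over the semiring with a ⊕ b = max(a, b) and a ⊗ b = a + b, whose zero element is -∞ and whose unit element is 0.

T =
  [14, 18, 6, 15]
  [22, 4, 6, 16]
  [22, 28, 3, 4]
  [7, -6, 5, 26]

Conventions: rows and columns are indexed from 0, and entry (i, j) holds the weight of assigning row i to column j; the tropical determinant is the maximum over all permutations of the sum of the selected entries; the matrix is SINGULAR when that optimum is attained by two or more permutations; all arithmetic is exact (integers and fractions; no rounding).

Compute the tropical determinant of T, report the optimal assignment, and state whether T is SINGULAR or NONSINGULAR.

σ = (0, 1, 2, 3): 14 + 4 + 3 + 26 = 47
σ = (0, 1, 3, 2): 14 + 4 + 4 + 5 = 27
σ = (0, 2, 1, 3): 14 + 6 + 28 + 26 = 74
σ = (0, 2, 3, 1): 14 + 6 + 4 + (-6) = 18
σ = (0, 3, 1, 2): 14 + 16 + 28 + 5 = 63
σ = (0, 3, 2, 1): 14 + 16 + 3 + (-6) = 27
σ = (1, 0, 2, 3): 18 + 22 + 3 + 26 = 69
σ = (1, 0, 3, 2): 18 + 22 + 4 + 5 = 49
σ = (1, 2, 0, 3): 18 + 6 + 22 + 26 = 72
σ = (1, 2, 3, 0): 18 + 6 + 4 + 7 = 35
σ = (1, 3, 0, 2): 18 + 16 + 22 + 5 = 61
σ = (1, 3, 2, 0): 18 + 16 + 3 + 7 = 44
σ = (2, 0, 1, 3): 6 + 22 + 28 + 26 = 82
σ = (2, 0, 3, 1): 6 + 22 + 4 + (-6) = 26
σ = (2, 1, 0, 3): 6 + 4 + 22 + 26 = 58
σ = (2, 1, 3, 0): 6 + 4 + 4 + 7 = 21
σ = (2, 3, 0, 1): 6 + 16 + 22 + (-6) = 38
σ = (2, 3, 1, 0): 6 + 16 + 28 + 7 = 57
σ = (3, 0, 1, 2): 15 + 22 + 28 + 5 = 70
σ = (3, 0, 2, 1): 15 + 22 + 3 + (-6) = 34
σ = (3, 1, 0, 2): 15 + 4 + 22 + 5 = 46
σ = (3, 1, 2, 0): 15 + 4 + 3 + 7 = 29
σ = (3, 2, 0, 1): 15 + 6 + 22 + (-6) = 37
σ = (3, 2, 1, 0): 15 + 6 + 28 + 7 = 56
Optimal value attained by: σ = (2, 0, 1, 3).
Answer: det⊕(T) = 82; verdict: NONSINGULAR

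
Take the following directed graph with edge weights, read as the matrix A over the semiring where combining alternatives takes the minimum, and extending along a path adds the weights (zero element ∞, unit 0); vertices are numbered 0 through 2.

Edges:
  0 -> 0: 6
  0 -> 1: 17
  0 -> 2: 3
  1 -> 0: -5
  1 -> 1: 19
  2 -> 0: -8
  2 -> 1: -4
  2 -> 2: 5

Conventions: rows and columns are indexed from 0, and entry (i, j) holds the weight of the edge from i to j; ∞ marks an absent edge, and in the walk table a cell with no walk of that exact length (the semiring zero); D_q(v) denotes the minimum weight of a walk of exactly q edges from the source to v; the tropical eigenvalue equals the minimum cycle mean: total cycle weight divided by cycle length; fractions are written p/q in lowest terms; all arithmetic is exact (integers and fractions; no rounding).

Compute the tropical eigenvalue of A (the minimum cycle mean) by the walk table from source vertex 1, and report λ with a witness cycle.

q=0: [∞, 0, ∞]
q=1: [-5, 19, ∞]
q=2: [1, 12, -2]
q=3: [-10, -6, 3]
Optimal cycle mean attained by: cycle 0->2->0, total 3 + (-8), length 2.
Answer: λ = -5/2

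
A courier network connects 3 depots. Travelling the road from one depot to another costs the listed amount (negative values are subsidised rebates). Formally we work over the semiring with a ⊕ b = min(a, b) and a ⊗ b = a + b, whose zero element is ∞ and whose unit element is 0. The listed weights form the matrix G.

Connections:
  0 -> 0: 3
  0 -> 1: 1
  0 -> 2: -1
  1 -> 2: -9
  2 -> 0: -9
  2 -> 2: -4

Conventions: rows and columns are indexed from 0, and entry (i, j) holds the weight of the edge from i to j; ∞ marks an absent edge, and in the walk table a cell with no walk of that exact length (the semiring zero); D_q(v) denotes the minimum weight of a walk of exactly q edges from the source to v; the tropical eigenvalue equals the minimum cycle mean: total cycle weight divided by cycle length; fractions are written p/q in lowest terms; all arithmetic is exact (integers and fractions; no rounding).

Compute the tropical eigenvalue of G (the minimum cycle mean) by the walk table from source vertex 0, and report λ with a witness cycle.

q=0: [0, ∞, ∞]
q=1: [3, 1, -1]
q=2: [-10, 4, -8]
q=3: [-17, -9, -12]
Optimal cycle mean attained by: cycle 0->1->2->0, total 1 + (-9) + (-9), length 3.
Answer: λ = -17/3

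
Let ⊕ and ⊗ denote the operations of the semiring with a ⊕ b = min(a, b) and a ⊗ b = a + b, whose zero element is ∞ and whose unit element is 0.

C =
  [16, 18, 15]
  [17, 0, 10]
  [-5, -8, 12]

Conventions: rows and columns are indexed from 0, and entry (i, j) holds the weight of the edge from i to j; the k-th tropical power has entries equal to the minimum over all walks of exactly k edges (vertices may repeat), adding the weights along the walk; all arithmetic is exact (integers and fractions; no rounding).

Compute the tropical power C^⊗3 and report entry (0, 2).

C^⊗2:
  [10, 7, 27]
  [5, 0, 10]
  [7, -8, 2]
C^⊗3:
  [22, 7, 17]
  [5, 0, 10]
  [-3, -8, 2]
Key observation: the optimum is the walk 0->2->1->2, with weight 15 + (-8) + 10 = 17.
Optimal value attained by: walk 0->2->1->2.
Answer: (C^⊗3)[0][2] = 17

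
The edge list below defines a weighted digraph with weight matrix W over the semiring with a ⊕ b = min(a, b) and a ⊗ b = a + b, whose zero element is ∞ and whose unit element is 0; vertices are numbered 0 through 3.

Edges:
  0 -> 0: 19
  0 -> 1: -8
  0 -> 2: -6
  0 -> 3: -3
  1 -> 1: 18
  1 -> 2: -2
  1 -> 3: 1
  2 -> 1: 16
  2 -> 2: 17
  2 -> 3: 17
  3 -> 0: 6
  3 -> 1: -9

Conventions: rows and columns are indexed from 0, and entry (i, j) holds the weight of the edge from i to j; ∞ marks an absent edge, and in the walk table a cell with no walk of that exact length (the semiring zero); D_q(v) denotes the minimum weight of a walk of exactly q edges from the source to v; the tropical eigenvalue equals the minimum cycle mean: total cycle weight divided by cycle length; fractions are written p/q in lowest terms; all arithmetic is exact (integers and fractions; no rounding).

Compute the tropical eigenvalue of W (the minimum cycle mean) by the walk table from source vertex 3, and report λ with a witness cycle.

q=0: [∞, ∞, ∞, 0]
q=1: [6, -9, ∞, ∞]
q=2: [25, -2, -11, -8]
q=3: [-2, -17, -4, -1]
q=4: [5, -10, -19, -16]
Optimal cycle mean attained by: cycle 1->3->1, total 1 + (-9), length 2.
Answer: λ = -4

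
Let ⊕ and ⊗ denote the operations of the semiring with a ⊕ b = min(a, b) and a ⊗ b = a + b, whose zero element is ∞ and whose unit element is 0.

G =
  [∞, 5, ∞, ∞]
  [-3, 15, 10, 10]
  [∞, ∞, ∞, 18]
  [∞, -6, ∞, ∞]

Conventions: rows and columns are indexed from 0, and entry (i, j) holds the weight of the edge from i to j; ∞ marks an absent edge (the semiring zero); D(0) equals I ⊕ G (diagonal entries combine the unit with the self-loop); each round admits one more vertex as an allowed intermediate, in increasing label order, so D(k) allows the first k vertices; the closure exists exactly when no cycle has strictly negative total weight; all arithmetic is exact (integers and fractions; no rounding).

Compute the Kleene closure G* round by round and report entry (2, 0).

D(0):
  [0, 5, ∞, ∞]
  [-3, 0, 10, 10]
  [∞, ∞, 0, 18]
  [∞, -6, ∞, 0]
D(1):
  [0, 5, ∞, ∞]
  [-3, 0, 10, 10]
  [∞, ∞, 0, 18]
  [∞, -6, ∞, 0]
D(2):
  [0, 5, 15, 15]
  [-3, 0, 10, 10]
  [∞, ∞, 0, 18]
  [-9, -6, 4, 0]
D(3):
  [0, 5, 15, 15]
  [-3, 0, 10, 10]
  [∞, ∞, 0, 18]
  [-9, -6, 4, 0]
D(4):
  [0, 5, 15, 15]
  [-3, 0, 10, 10]
  [9, 12, 0, 18]
  [-9, -6, 4, 0]
Answer: G*[2][0] = 9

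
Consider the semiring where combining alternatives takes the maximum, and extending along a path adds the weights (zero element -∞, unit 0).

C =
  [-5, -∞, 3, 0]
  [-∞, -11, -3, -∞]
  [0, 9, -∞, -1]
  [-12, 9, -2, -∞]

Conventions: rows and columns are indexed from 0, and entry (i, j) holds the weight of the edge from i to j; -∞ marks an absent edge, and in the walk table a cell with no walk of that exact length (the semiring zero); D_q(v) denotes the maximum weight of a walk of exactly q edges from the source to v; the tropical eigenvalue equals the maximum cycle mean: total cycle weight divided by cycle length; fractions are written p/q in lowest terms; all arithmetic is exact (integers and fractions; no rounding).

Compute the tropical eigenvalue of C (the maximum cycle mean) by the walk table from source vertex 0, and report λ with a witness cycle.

q=0: [0, -∞, -∞, -∞]
q=1: [-5, -∞, 3, 0]
q=2: [3, 12, -2, 2]
q=3: [-2, 11, 9, 3]
q=4: [9, 18, 8, 8]
Optimal cycle mean attained by: cycle 1->2->1, total (-3) + 9, length 2.
Answer: λ = 3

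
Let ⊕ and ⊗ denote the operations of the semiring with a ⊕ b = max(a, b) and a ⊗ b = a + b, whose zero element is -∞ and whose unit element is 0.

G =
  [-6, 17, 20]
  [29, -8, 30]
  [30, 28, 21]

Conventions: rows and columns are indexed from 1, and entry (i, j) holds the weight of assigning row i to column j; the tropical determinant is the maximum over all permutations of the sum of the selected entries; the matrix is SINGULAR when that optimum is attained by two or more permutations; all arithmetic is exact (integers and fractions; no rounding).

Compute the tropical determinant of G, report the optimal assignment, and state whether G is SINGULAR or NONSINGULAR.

σ = (1, 2, 3): (-6) + (-8) + 21 = 7
σ = (1, 3, 2): (-6) + 30 + 28 = 52
σ = (2, 1, 3): 17 + 29 + 21 = 67
σ = (2, 3, 1): 17 + 30 + 30 = 77
σ = (3, 1, 2): 20 + 29 + 28 = 77
σ = (3, 2, 1): 20 + (-8) + 30 = 42
Optimal value attained by: σ = (2, 3, 1).
Answer: det⊕(G) = 77; verdict: SINGULAR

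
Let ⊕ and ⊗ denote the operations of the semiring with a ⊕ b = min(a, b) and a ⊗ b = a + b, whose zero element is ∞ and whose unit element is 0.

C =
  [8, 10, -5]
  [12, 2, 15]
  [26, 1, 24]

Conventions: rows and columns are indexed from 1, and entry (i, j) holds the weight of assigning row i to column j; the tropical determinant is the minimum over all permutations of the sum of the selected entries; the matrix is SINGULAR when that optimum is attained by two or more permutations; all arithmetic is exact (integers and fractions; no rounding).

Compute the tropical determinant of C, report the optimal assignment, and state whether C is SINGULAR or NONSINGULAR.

σ = (1, 2, 3): 8 + 2 + 24 = 34
σ = (1, 3, 2): 8 + 15 + 1 = 24
σ = (2, 1, 3): 10 + 12 + 24 = 46
σ = (2, 3, 1): 10 + 15 + 26 = 51
σ = (3, 1, 2): (-5) + 12 + 1 = 8
σ = (3, 2, 1): (-5) + 2 + 26 = 23
Optimal value attained by: σ = (3, 1, 2).
Answer: det⊕(C) = 8; verdict: NONSINGULAR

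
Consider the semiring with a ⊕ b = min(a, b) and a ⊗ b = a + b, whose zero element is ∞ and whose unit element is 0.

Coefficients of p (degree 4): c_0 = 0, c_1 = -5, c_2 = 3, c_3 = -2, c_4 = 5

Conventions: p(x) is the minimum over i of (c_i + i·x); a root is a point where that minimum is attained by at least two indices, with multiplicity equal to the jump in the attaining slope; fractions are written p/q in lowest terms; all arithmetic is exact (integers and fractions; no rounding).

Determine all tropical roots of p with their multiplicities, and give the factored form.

hull edge (i=0, c=0) to (i=1, c=-5): slope -5, span 1
hull edge (i=1, c=-5) to (i=3, c=-2): slope 3/2, span 2
hull edge (i=3, c=-2) to (i=4, c=5): slope 7, span 1
Factored form: p(x) = 5 ⊗ (x ⊕ (-7)) ⊗ (x ⊕ (-3/2)) ⊗ (x ⊕ (-3/2)) ⊗ (x ⊕ 5)
Answer: roots = -7 (mult 1), -3/2 (mult 2), 5 (mult 1)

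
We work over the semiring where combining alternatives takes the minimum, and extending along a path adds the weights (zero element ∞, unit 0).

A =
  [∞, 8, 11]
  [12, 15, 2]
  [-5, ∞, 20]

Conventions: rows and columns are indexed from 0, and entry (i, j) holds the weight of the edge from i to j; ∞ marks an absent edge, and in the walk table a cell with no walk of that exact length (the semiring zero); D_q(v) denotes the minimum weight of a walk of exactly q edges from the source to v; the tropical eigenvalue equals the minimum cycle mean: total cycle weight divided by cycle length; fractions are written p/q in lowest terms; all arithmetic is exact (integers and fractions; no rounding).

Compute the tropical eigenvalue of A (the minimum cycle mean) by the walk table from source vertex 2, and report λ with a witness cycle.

q=0: [∞, ∞, 0]
q=1: [-5, ∞, 20]
q=2: [15, 3, 6]
q=3: [1, 18, 5]
Optimal cycle mean attained by: cycle 0->1->2->0, total 8 + 2 + (-5), length 3.
Answer: λ = 5/3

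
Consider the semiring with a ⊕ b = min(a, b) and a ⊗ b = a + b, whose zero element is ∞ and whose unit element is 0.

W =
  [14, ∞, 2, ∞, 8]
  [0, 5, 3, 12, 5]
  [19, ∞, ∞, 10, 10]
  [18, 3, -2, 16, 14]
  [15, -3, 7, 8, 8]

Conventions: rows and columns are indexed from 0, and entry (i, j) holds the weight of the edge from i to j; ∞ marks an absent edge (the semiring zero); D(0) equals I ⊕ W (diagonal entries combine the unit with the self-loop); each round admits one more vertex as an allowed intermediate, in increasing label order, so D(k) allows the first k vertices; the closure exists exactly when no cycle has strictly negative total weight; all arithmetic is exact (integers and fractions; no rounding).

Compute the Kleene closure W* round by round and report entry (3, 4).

D(0):
  [0, ∞, 2, ∞, 8]
  [0, 0, 3, 12, 5]
  [19, ∞, 0, 10, 10]
  [18, 3, -2, 0, 14]
  [15, -3, 7, 8, 0]
D(1):
  [0, ∞, 2, ∞, 8]
  [0, 0, 2, 12, 5]
  [19, ∞, 0, 10, 10]
  [18, 3, -2, 0, 14]
  [15, -3, 7, 8, 0]
D(2):
  [0, ∞, 2, ∞, 8]
  [0, 0, 2, 12, 5]
  [19, ∞, 0, 10, 10]
  [3, 3, -2, 0, 8]
  [-3, -3, -1, 8, 0]
D(3):
  [0, ∞, 2, 12, 8]
  [0, 0, 2, 12, 5]
  [19, ∞, 0, 10, 10]
  [3, 3, -2, 0, 8]
  [-3, -3, -1, 8, 0]
D(4):
  [0, 15, 2, 12, 8]
  [0, 0, 2, 12, 5]
  [13, 13, 0, 10, 10]
  [3, 3, -2, 0, 8]
  [-3, -3, -1, 8, 0]
D(5):
  [0, 5, 2, 12, 8]
  [0, 0, 2, 12, 5]
  [7, 7, 0, 10, 10]
  [3, 3, -2, 0, 8]
  [-3, -3, -1, 8, 0]
Answer: W*[3][4] = 8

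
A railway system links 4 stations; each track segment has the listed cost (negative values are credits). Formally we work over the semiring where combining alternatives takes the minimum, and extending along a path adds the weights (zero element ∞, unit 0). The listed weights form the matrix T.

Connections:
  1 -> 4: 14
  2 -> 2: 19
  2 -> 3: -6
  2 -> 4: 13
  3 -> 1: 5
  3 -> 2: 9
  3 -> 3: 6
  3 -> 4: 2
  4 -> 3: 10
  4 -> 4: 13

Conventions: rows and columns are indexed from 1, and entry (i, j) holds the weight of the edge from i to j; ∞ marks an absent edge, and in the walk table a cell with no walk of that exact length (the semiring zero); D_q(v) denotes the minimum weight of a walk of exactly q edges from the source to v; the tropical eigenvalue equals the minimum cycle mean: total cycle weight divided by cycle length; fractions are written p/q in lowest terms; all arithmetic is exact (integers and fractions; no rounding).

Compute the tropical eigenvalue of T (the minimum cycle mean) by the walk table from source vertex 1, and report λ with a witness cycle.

q=0: [0, ∞, ∞, ∞]
q=1: [∞, ∞, ∞, 14]
q=2: [∞, ∞, 24, 27]
q=3: [29, 33, 30, 26]
q=4: [35, 39, 27, 32]
Optimal cycle mean attained by: cycle 2->3->2, total (-6) + 9, length 2.
Answer: λ = 3/2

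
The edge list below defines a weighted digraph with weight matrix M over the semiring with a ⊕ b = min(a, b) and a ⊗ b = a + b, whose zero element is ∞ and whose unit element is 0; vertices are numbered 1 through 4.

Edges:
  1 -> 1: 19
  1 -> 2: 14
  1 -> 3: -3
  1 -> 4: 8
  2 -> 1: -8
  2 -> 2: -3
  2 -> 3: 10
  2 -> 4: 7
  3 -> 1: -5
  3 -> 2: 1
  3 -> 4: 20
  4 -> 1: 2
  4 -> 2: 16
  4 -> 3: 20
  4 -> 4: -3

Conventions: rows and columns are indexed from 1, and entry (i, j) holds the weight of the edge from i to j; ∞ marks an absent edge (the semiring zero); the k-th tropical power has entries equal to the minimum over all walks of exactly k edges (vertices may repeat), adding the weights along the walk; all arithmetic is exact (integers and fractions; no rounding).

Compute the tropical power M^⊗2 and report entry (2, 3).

M^⊗2:
  [-8, -2, 16, 5]
  [-11, -6, -11, 0]
  [-7, -2, -8, 3]
  [-1, 13, -1, -6]
Key observation: the optimum is the walk 2->1->3, with weight (-8) + (-3) = -11.
Optimal value attained by: walk 2->1->3.
Answer: (M^⊗2)[2][3] = -11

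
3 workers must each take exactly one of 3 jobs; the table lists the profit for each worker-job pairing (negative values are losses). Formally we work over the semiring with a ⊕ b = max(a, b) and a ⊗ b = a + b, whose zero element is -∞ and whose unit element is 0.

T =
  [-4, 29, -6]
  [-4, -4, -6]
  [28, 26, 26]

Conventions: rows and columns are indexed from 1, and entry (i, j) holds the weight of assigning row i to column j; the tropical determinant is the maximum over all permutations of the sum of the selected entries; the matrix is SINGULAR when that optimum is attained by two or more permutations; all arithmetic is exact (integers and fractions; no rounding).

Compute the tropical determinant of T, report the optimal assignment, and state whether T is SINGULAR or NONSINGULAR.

σ = (1, 2, 3): (-4) + (-4) + 26 = 18
σ = (1, 3, 2): (-4) + (-6) + 26 = 16
σ = (2, 1, 3): 29 + (-4) + 26 = 51
σ = (2, 3, 1): 29 + (-6) + 28 = 51
σ = (3, 1, 2): (-6) + (-4) + 26 = 16
σ = (3, 2, 1): (-6) + (-4) + 28 = 18
Optimal value attained by: σ = (2, 1, 3).
Answer: det⊕(T) = 51; verdict: SINGULAR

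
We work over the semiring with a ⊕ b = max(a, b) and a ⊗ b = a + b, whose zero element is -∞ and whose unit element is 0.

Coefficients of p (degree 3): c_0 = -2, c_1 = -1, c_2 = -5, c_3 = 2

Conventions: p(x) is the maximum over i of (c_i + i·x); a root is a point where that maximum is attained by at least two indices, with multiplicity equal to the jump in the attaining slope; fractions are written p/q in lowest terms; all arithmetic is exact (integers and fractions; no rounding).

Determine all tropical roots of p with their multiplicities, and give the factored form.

hull edge (i=0, c=-2) to (i=3, c=2): slope 4/3, span 3
Factored form: p(x) = 2 ⊗ (x ⊕ (-4/3)) ⊗ (x ⊕ (-4/3)) ⊗ (x ⊕ (-4/3))
Answer: roots = -4/3 (mult 3)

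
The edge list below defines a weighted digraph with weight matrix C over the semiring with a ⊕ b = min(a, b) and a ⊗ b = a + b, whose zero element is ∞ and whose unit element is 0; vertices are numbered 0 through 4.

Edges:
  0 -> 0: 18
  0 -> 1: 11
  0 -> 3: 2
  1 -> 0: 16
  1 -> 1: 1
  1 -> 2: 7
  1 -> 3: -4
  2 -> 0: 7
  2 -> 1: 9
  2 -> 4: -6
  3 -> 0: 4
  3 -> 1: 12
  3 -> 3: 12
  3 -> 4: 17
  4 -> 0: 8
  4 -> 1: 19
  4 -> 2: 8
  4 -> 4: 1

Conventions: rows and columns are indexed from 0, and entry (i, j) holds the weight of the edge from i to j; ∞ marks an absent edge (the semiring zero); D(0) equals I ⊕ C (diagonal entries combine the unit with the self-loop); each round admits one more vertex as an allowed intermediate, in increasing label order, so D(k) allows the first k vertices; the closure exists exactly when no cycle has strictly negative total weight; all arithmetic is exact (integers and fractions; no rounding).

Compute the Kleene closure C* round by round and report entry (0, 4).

D(0):
  [0, 11, ∞, 2, ∞]
  [16, 0, 7, -4, ∞]
  [7, 9, 0, ∞, -6]
  [4, 12, ∞, 0, 17]
  [8, 19, 8, ∞, 0]
D(1):
  [0, 11, ∞, 2, ∞]
  [16, 0, 7, -4, ∞]
  [7, 9, 0, 9, -6]
  [4, 12, ∞, 0, 17]
  [8, 19, 8, 10, 0]
D(2):
  [0, 11, 18, 2, ∞]
  [16, 0, 7, -4, ∞]
  [7, 9, 0, 5, -6]
  [4, 12, 19, 0, 17]
  [8, 19, 8, 10, 0]
D(3):
  [0, 11, 18, 2, 12]
  [14, 0, 7, -4, 1]
  [7, 9, 0, 5, -6]
  [4, 12, 19, 0, 13]
  [8, 17, 8, 10, 0]
D(4):
  [0, 11, 18, 2, 12]
  [0, 0, 7, -4, 1]
  [7, 9, 0, 5, -6]
  [4, 12, 19, 0, 13]
  [8, 17, 8, 10, 0]
D(5):
  [0, 11, 18, 2, 12]
  [0, 0, 7, -4, 1]
  [2, 9, 0, 4, -6]
  [4, 12, 19, 0, 13]
  [8, 17, 8, 10, 0]
Answer: C*[0][4] = 12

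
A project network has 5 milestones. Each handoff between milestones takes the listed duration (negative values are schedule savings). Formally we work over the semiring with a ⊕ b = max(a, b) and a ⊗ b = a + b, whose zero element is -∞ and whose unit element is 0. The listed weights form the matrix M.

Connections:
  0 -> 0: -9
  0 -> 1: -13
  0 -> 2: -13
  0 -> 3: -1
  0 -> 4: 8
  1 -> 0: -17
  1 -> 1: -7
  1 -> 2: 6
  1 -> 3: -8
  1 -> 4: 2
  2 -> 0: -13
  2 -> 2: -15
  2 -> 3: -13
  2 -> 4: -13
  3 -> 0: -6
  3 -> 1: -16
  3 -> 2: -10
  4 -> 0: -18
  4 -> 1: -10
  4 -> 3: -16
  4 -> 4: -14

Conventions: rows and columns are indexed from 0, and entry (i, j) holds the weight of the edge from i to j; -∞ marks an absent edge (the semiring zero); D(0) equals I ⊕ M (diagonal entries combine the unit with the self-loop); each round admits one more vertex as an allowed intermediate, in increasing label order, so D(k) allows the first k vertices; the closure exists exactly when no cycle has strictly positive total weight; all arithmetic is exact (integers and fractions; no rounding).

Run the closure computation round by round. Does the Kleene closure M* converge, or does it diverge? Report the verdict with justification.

D(0):
  [0, -13, -13, -1, 8]
  [-17, 0, 6, -8, 2]
  [-13, -∞, 0, -13, -13]
  [-6, -16, -10, 0, -∞]
  [-18, -10, -∞, -16, 0]
D(1):
  [0, -13, -13, -1, 8]
  [-17, 0, 6, -8, 2]
  [-13, -26, 0, -13, -5]
  [-6, -16, -10, 0, 2]
  [-18, -10, -31, -16, 0]
D(2):
  [0, -13, -7, -1, 8]
  [-17, 0, 6, -8, 2]
  [-13, -26, 0, -13, -5]
  [-6, -16, -10, 0, 2]
  [-18, -10, -4, -16, 0]
D(3):
  [0, -13, -7, -1, 8]
  [-7, 0, 6, -7, 2]
  [-13, -26, 0, -13, -5]
  [-6, -16, -10, 0, 2]
  [-17, -10, -4, -16, 0]
D(4):
  [0, -13, -7, -1, 8]
  [-7, 0, 6, -7, 2]
  [-13, -26, 0, -13, -5]
  [-6, -16, -10, 0, 2]
  [-17, -10, -4, -16, 0]
D(5):
  [0, -2, 4, -1, 8]
  [-7, 0, 6, -7, 2]
  [-13, -15, 0, -13, -5]
  [-6, -8, -2, 0, 2]
  [-17, -10, -4, -16, 0]
Key observation: every diagonal entry stays at the unit through all rounds, so no improving cycle exists.
Answer: CONVERGES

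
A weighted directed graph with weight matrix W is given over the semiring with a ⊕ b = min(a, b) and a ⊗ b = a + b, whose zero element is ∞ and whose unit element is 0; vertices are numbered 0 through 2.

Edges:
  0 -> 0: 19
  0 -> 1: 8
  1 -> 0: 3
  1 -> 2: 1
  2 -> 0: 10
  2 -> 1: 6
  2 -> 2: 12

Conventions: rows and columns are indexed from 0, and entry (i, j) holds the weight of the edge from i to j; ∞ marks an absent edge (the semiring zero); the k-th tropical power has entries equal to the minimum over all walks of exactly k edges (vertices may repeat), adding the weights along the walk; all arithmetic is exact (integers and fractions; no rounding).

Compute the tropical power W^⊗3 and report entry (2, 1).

W^⊗2:
  [11, 27, 9]
  [11, 7, 13]
  [9, 18, 7]
W^⊗3:
  [19, 15, 21]
  [10, 19, 8]
  [17, 13, 19]
Key observation: the optimum is the walk 2->1->2->1, with weight 6 + 1 + 6 = 13.
Optimal value attained by: walk 2->1->2->1.
Answer: (W^⊗3)[2][1] = 13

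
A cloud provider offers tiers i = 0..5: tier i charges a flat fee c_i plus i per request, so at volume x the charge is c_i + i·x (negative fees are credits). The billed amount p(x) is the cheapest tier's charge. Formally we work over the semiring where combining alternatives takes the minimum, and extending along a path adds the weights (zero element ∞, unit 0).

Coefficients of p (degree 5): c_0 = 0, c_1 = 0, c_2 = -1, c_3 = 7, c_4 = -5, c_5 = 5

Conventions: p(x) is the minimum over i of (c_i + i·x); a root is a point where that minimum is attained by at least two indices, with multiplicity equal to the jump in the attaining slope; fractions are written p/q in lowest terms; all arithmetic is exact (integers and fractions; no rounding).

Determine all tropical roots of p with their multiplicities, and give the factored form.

hull edge (i=0, c=0) to (i=4, c=-5): slope -5/4, span 4
hull edge (i=4, c=-5) to (i=5, c=5): slope 10, span 1
Factored form: p(x) = 5 ⊗ (x ⊕ (-10)) ⊗ (x ⊕ 5/4) ⊗ (x ⊕ 5/4) ⊗ (x ⊕ 5/4) ⊗ (x ⊕ 5/4)
Answer: roots = -10 (mult 1), 5/4 (mult 4)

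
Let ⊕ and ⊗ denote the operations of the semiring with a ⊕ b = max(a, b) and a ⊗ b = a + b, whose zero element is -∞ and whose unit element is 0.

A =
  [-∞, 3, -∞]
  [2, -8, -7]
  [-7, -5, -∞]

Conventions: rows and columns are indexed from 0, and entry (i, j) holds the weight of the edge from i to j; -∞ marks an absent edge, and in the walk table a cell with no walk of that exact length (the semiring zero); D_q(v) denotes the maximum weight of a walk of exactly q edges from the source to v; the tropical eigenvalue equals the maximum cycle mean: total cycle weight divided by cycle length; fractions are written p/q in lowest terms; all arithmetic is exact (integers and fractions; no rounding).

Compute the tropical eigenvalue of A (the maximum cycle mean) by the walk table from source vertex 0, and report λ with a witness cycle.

q=0: [0, -∞, -∞]
q=1: [-∞, 3, -∞]
q=2: [5, -5, -4]
q=3: [-3, 8, -12]
Optimal cycle mean attained by: cycle 0->1->0, total 3 + 2, length 2.
Answer: λ = 5/2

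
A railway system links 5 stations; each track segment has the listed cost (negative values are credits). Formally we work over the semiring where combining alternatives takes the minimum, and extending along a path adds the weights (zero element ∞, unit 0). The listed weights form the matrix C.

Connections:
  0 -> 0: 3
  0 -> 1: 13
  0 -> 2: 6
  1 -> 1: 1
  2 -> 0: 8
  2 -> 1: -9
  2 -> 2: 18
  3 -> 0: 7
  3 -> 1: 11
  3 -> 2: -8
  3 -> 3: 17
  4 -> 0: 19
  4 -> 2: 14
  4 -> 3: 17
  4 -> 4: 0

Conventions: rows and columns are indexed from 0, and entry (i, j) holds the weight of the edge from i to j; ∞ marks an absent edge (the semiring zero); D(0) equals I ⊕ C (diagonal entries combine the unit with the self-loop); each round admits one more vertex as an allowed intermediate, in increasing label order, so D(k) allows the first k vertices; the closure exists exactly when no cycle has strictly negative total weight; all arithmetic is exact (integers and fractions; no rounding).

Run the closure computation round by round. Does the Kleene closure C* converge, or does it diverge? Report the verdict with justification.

D(0):
  [0, 13, 6, ∞, ∞]
  [∞, 0, ∞, ∞, ∞]
  [8, -9, 0, ∞, ∞]
  [7, 11, -8, 0, ∞]
  [19, ∞, 14, 17, 0]
D(1):
  [0, 13, 6, ∞, ∞]
  [∞, 0, ∞, ∞, ∞]
  [8, -9, 0, ∞, ∞]
  [7, 11, -8, 0, ∞]
  [19, 32, 14, 17, 0]
D(2):
  [0, 13, 6, ∞, ∞]
  [∞, 0, ∞, ∞, ∞]
  [8, -9, 0, ∞, ∞]
  [7, 11, -8, 0, ∞]
  [19, 32, 14, 17, 0]
D(3):
  [0, -3, 6, ∞, ∞]
  [∞, 0, ∞, ∞, ∞]
  [8, -9, 0, ∞, ∞]
  [0, -17, -8, 0, ∞]
  [19, 5, 14, 17, 0]
D(4):
  [0, -3, 6, ∞, ∞]
  [∞, 0, ∞, ∞, ∞]
  [8, -9, 0, ∞, ∞]
  [0, -17, -8, 0, ∞]
  [17, 0, 9, 17, 0]
D(5):
  [0, -3, 6, ∞, ∞]
  [∞, 0, ∞, ∞, ∞]
  [8, -9, 0, ∞, ∞]
  [0, -17, -8, 0, ∞]
  [17, 0, 9, 17, 0]
Key observation: every diagonal entry stays at the unit through all rounds, so no improving cycle exists.
Answer: CONVERGES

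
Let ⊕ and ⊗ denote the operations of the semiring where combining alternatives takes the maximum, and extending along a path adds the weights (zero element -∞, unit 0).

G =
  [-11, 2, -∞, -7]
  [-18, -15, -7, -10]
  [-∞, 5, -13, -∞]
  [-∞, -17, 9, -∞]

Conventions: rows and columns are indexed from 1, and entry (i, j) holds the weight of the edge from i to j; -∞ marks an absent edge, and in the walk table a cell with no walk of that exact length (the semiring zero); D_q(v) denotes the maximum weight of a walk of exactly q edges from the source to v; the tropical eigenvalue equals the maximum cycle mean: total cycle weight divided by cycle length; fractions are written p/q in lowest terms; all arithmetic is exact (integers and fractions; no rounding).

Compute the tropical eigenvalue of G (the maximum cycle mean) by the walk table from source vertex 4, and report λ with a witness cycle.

q=0: [-∞, -∞, -∞, 0]
q=1: [-∞, -17, 9, -∞]
q=2: [-35, 14, -4, -27]
q=3: [-4, 1, 7, 4]
q=4: [-15, 12, 13, -9]
Optimal cycle mean attained by: cycle 2->4->3->2, total (-10) + 9 + 5, length 3.
Answer: λ = 4/3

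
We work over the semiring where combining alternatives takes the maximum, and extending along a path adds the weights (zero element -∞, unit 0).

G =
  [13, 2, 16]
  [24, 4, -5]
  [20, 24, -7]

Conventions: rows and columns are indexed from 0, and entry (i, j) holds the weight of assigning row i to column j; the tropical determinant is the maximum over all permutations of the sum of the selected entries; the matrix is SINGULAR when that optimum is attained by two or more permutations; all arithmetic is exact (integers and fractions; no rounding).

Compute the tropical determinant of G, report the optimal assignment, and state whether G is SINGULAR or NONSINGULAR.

σ = (0, 1, 2): 13 + 4 + (-7) = 10
σ = (0, 2, 1): 13 + (-5) + 24 = 32
σ = (1, 0, 2): 2 + 24 + (-7) = 19
σ = (1, 2, 0): 2 + (-5) + 20 = 17
σ = (2, 0, 1): 16 + 24 + 24 = 64
σ = (2, 1, 0): 16 + 4 + 20 = 40
Optimal value attained by: σ = (2, 0, 1).
Answer: det⊕(G) = 64; verdict: NONSINGULAR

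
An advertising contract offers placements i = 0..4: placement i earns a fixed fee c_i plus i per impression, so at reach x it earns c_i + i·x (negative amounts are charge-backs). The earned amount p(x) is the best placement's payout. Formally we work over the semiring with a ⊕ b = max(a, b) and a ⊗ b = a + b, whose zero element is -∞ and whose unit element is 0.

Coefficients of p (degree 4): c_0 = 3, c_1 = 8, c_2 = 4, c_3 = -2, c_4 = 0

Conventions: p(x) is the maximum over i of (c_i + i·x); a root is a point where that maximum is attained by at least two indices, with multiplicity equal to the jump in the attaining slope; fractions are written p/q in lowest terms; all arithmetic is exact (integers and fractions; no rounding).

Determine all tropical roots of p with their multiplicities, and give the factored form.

hull edge (i=0, c=3) to (i=1, c=8): slope 5, span 1
hull edge (i=1, c=8) to (i=4, c=0): slope -8/3, span 3
Factored form: p(x) = 0 ⊗ (x ⊕ (-5)) ⊗ (x ⊕ 8/3) ⊗ (x ⊕ 8/3) ⊗ (x ⊕ 8/3)
Answer: roots = -5 (mult 1), 8/3 (mult 3)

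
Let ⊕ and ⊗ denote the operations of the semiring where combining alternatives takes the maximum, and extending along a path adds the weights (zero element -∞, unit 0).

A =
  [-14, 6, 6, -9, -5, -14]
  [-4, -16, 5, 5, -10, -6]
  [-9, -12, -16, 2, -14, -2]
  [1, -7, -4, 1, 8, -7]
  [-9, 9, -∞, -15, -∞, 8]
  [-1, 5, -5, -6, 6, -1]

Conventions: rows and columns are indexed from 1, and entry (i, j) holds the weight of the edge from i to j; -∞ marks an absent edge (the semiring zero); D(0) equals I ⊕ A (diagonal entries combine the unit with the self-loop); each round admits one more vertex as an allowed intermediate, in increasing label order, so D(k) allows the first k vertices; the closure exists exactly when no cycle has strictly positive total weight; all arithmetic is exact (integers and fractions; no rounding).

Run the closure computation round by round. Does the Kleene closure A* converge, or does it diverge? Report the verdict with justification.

Detection: at round 0, diagonal entry (4, 4) turns strictly positive.
Key observation: the cycle 4->4 has total weight 1, which is strictly positive.
Answer: DIVERGES — positive cycle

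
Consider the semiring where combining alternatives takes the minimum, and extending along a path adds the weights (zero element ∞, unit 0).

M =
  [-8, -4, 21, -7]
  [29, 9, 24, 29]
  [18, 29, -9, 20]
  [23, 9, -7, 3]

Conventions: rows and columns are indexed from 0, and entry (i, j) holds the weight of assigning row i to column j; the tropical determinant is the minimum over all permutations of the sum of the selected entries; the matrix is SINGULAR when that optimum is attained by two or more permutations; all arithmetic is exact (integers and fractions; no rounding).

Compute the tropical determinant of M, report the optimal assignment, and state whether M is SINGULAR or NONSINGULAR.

σ = (0, 1, 2, 3): (-8) + 9 + (-9) + 3 = -5
σ = (0, 1, 3, 2): (-8) + 9 + 20 + (-7) = 14
σ = (0, 2, 1, 3): (-8) + 24 + 29 + 3 = 48
σ = (0, 2, 3, 1): (-8) + 24 + 20 + 9 = 45
σ = (0, 3, 1, 2): (-8) + 29 + 29 + (-7) = 43
σ = (0, 3, 2, 1): (-8) + 29 + (-9) + 9 = 21
σ = (1, 0, 2, 3): (-4) + 29 + (-9) + 3 = 19
σ = (1, 0, 3, 2): (-4) + 29 + 20 + (-7) = 38
σ = (1, 2, 0, 3): (-4) + 24 + 18 + 3 = 41
σ = (1, 2, 3, 0): (-4) + 24 + 20 + 23 = 63
σ = (1, 3, 0, 2): (-4) + 29 + 18 + (-7) = 36
σ = (1, 3, 2, 0): (-4) + 29 + (-9) + 23 = 39
σ = (2, 0, 1, 3): 21 + 29 + 29 + 3 = 82
σ = (2, 0, 3, 1): 21 + 29 + 20 + 9 = 79
σ = (2, 1, 0, 3): 21 + 9 + 18 + 3 = 51
σ = (2, 1, 3, 0): 21 + 9 + 20 + 23 = 73
σ = (2, 3, 0, 1): 21 + 29 + 18 + 9 = 77
σ = (2, 3, 1, 0): 21 + 29 + 29 + 23 = 102
σ = (3, 0, 1, 2): (-7) + 29 + 29 + (-7) = 44
σ = (3, 0, 2, 1): (-7) + 29 + (-9) + 9 = 22
σ = (3, 1, 0, 2): (-7) + 9 + 18 + (-7) = 13
σ = (3, 1, 2, 0): (-7) + 9 + (-9) + 23 = 16
σ = (3, 2, 0, 1): (-7) + 24 + 18 + 9 = 44
σ = (3, 2, 1, 0): (-7) + 24 + 29 + 23 = 69
Optimal value attained by: σ = (0, 1, 2, 3).
Answer: det⊕(M) = -5; verdict: NONSINGULAR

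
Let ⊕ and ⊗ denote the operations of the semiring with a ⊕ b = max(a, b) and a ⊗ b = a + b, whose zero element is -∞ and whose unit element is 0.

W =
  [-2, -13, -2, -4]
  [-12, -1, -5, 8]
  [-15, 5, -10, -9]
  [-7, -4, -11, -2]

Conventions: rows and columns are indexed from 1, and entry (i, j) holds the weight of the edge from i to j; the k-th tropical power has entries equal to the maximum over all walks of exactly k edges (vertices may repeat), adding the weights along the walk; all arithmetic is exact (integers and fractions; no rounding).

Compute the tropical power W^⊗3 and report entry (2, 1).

W^⊗2:
  [-4, 3, -4, -5]
  [1, 4, -3, 7]
  [-7, 4, 0, 13]
  [-9, -5, -9, 4]
W^⊗3:
  [-6, 2, -2, 11]
  [0, 3, -1, 12]
  [6, 9, 2, 12]
  [-3, 0, -7, 3]
Key observation: the optimum is the walk 2->2->4->1, with weight (-1) + 8 + (-7) = 0.
Optimal value attained by: walk 2->2->4->1.
Answer: (W^⊗3)[2][1] = 0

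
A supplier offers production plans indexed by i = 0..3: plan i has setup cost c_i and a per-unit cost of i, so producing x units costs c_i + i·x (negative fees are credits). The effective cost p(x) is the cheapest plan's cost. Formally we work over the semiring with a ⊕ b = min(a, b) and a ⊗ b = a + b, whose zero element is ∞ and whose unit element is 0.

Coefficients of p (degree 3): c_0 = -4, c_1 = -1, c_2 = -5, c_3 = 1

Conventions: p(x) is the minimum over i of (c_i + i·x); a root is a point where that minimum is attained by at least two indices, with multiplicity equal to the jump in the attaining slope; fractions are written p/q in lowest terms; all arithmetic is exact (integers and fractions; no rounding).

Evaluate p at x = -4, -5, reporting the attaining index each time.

p(-4) = min(-4+0·(-4)=-4, -1+1·(-4)=-5, -5+2·(-4)=-13, 1+3·(-4)=-11) = -13 (attained by i=2)
p(-5) = min(-4+0·(-5)=-4, -1+1·(-5)=-6, -5+2·(-5)=-15, 1+3·(-5)=-14) = -15 (attained by i=2)
Answer: p(-4) = -13; p(-5) = -15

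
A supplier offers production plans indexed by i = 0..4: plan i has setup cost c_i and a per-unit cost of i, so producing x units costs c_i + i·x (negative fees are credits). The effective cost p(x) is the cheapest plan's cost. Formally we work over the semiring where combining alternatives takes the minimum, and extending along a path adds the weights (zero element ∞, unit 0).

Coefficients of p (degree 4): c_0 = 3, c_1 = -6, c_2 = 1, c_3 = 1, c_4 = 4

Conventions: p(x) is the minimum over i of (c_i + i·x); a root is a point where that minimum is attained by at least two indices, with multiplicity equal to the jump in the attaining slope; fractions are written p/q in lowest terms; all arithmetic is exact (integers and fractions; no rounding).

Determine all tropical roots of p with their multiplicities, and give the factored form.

hull edge (i=0, c=3) to (i=1, c=-6): slope -9, span 1
hull edge (i=1, c=-6) to (i=4, c=4): slope 10/3, span 3
Factored form: p(x) = 4 ⊗ (x ⊕ (-10/3)) ⊗ (x ⊕ (-10/3)) ⊗ (x ⊕ (-10/3)) ⊗ (x ⊕ 9)
Answer: roots = -10/3 (mult 3), 9 (mult 1)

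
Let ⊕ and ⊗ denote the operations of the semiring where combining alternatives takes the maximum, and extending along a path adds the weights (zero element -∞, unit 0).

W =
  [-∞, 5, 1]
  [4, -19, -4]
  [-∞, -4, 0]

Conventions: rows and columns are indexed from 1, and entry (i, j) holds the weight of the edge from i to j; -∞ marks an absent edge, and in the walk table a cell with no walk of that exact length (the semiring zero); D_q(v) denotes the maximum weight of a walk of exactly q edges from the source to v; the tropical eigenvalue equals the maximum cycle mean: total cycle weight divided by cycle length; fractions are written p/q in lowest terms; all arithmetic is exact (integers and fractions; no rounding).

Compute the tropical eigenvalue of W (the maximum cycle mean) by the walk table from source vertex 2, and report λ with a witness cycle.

q=0: [-∞, 0, -∞]
q=1: [4, -19, -4]
q=2: [-15, 9, 5]
q=3: [13, 1, 5]
Optimal cycle mean attained by: cycle 1->2->1, total 5 + 4, length 2.
Answer: λ = 9/2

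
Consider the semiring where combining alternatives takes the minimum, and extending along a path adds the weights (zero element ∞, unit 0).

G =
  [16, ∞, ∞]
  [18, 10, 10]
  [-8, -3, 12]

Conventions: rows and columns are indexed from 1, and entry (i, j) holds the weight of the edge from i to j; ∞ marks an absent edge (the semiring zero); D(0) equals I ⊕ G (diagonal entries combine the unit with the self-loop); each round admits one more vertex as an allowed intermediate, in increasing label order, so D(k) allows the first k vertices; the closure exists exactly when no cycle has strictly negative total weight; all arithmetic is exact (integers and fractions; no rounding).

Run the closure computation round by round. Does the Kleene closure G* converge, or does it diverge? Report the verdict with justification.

D(0):
  [0, ∞, ∞]
  [18, 0, 10]
  [-8, -3, 0]
D(1):
  [0, ∞, ∞]
  [18, 0, 10]
  [-8, -3, 0]
D(2):
  [0, ∞, ∞]
  [18, 0, 10]
  [-8, -3, 0]
D(3):
  [0, ∞, ∞]
  [2, 0, 10]
  [-8, -3, 0]
Key observation: every diagonal entry stays at the unit through all rounds, so no improving cycle exists.
Answer: CONVERGES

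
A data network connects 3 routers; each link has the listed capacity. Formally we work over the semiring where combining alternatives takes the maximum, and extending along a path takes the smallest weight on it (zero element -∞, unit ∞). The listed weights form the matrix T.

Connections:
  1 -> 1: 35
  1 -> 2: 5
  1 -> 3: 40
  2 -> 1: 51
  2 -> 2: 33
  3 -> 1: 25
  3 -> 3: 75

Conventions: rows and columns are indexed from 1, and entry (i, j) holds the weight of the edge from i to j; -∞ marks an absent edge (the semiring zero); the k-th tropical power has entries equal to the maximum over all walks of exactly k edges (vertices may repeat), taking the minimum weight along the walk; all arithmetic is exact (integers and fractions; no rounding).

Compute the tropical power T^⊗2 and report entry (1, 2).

T^⊗2:
  [35, 5, 40]
  [35, 33, 40]
  [25, 5, 75]
Key observation: the optimum is the walk 1->1->2, with weight 35 min 5 = 5.
Optimal value attained by: walk 1->1->2.
Answer: (T^⊗2)[1][2] = 5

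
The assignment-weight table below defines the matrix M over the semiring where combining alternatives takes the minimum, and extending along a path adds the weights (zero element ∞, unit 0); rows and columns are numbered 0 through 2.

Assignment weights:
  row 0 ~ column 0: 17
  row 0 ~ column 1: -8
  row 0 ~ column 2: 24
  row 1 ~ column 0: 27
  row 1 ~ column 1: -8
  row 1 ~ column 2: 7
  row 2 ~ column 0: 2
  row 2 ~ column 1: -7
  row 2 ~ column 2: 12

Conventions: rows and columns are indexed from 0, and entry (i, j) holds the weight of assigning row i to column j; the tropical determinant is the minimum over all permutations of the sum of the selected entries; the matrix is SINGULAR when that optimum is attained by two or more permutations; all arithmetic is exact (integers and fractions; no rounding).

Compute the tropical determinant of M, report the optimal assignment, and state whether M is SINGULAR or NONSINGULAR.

σ = (0, 1, 2): 17 + (-8) + 12 = 21
σ = (0, 2, 1): 17 + 7 + (-7) = 17
σ = (1, 0, 2): (-8) + 27 + 12 = 31
σ = (1, 2, 0): (-8) + 7 + 2 = 1
σ = (2, 0, 1): 24 + 27 + (-7) = 44
σ = (2, 1, 0): 24 + (-8) + 2 = 18
Optimal value attained by: σ = (1, 2, 0).
Answer: det⊕(M) = 1; verdict: NONSINGULAR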